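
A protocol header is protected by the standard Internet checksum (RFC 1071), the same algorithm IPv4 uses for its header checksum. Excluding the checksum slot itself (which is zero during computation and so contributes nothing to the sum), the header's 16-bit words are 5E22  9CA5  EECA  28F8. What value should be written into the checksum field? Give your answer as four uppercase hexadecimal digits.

ED74

One's-complement addition (fold any carry out of bit 15 back into bit 0):
  0x5E22 + 0x9CA5 = 0x0FAC7
  0xFAC7 + 0xEECA = 0x1E991 → wrap carry → 0xE992
  0xE992 + 0x28F8 = 0x1128A → wrap carry → 0x128B
One's-complement sum = 0x128B.
Checksum = ~0x128B & 0xFFFF = 0xED74.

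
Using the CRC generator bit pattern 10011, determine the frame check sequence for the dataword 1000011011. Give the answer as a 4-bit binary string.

Append 4 zeros: 10000110110000. Divide by 10011 (XOR where the leading bit is 1):
  pos 0: 10000 XOR 10011 = 00011
  pos 3: 11110 XOR 10011 = 01101
  pos 4: 11011 XOR 10011 = 01000
  pos 5: 10001 XOR 10011 = 00010
  pos 8: 10000 XOR 10011 = 00011
Remainder (last 4 bits) = 0110. This is the CRC / FCS.

0110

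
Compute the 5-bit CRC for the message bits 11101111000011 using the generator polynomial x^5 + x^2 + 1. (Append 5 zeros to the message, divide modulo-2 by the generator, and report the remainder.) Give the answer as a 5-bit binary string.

01100

Append 5 zeros: 1110111100001100000. Divide by 100101 (XOR where the leading bit is 1):
  pos 0: 111011 XOR 100101 = 011110
  pos 1: 111101 XOR 100101 = 011000
  pos 2: 110001 XOR 100101 = 010100
  pos 3: 101000 XOR 100101 = 001101
  pos 5: 110100 XOR 100101 = 010001
  pos 6: 100010 XOR 100101 = 000111
  pos 9: 111110 XOR 100101 = 011011
  pos 10: 110110 XOR 100101 = 010011
  pos 11: 100110 XOR 100101 = 000011
Remainder (last 5 bits) = 01100. This is the CRC / FCS.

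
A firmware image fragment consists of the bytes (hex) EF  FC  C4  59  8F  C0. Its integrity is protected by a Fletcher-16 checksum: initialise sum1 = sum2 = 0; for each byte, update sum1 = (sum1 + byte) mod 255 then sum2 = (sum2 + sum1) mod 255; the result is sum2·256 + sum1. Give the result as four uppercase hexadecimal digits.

8F5B

Running sums (mod 255):
  after byte 0 (EF): sum1=239, sum2=239
  after byte 1 (FC): sum1=236, sum2=220
  after byte 2 (C4): sum1=177, sum2=142
  after byte 3 (59): sum1=11, sum2=153
  after byte 4 (8F): sum1=154, sum2=52
  after byte 5 (C0): sum1=91, sum2=143
Checksum = sum2·256 + sum1 = 143·256 + 91 = 36699 = 0x8F5B.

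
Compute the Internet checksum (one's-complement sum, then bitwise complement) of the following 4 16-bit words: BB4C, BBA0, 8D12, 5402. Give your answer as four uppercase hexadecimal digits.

A7FD

One's-complement addition (fold any carry out of bit 15 back into bit 0):
  0xBB4C + 0xBBA0 = 0x176EC → wrap carry → 0x76ED
  0x76ED + 0x8D12 = 0x103FF → wrap carry → 0x0400
  0x0400 + 0x5402 = 0x05802
One's-complement sum = 0x5802.
Checksum = ~0x5802 & 0xFFFF = 0xA7FD.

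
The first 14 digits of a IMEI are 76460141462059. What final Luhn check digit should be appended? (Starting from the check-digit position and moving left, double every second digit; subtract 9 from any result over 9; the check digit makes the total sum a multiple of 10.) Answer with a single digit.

2

Partial digits right→left: 9 5 0 2 6 4 1 4 1 0 6 4 6 7
Double every second digit counting from the check-digit position (so the 1st, 3rd, 5th, ... of the partial from the right).
  doubled (with −9 where >9): 9 0 3 2 2 3 3 → sum 22
  kept as-is: 5 2 4 4 0 4 7 → sum 26
Total = 22 + 26 = 48.
Check digit = (10 − (48 mod 10)) mod 10 = 2.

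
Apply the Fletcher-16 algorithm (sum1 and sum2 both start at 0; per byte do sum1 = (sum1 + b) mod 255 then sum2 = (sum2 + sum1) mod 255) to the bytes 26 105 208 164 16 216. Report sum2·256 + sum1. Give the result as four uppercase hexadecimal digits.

Running sums (mod 255):
  after byte 0 (26): sum1=26, sum2=26
  after byte 1 (105): sum1=131, sum2=157
  after byte 2 (208): sum1=84, sum2=241
  after byte 3 (164): sum1=248, sum2=234
  after byte 4 (16): sum1=9, sum2=243
  after byte 5 (216): sum1=225, sum2=213
Checksum = sum2·256 + sum1 = 213·256 + 225 = 54753 = 0xD5E1.

D5E1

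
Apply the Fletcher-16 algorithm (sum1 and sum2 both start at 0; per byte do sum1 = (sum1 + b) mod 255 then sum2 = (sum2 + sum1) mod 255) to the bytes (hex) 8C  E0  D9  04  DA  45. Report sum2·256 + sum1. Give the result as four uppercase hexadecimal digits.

1E6B

Running sums (mod 255):
  after byte 0 (8C): sum1=140, sum2=140
  after byte 1 (E0): sum1=109, sum2=249
  after byte 2 (D9): sum1=71, sum2=65
  after byte 3 (04): sum1=75, sum2=140
  after byte 4 (DA): sum1=38, sum2=178
  after byte 5 (45): sum1=107, sum2=30
Checksum = sum2·256 + sum1 = 30·256 + 107 = 7787 = 0x1E6B.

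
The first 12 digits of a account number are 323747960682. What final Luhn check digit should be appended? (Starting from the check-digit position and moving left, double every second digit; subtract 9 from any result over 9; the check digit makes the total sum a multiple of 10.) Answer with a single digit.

Partial digits right→left: 2 8 6 0 6 9 7 4 7 3 2 3
Double every second digit counting from the check-digit position (so the 1st, 3rd, 5th, ... of the partial from the right).
  doubled (with −9 where >9): 4 3 3 5 5 4 → sum 24
  kept as-is: 8 0 9 4 3 3 → sum 27
Total = 24 + 27 = 51.
Check digit = (10 − (51 mod 10)) mod 10 = 9.

9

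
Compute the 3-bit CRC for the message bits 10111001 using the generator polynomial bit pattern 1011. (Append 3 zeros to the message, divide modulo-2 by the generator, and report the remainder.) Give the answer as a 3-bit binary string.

110

Append 3 zeros: 10111001000. Divide by 1011 (XOR where the leading bit is 1):
  pos 0: 1011 XOR 1011 = 0000
  pos 4: 1001 XOR 1011 = 0010
  pos 6: 1000 XOR 1011 = 0011
Remainder (last 3 bits) = 110. This is the CRC / FCS.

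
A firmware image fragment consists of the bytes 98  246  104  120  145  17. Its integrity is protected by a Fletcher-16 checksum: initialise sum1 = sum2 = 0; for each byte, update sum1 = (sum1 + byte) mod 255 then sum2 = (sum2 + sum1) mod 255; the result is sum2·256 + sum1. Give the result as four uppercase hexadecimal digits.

60DC

Running sums (mod 255):
  after byte 0 (98): sum1=98, sum2=98
  after byte 1 (246): sum1=89, sum2=187
  after byte 2 (104): sum1=193, sum2=125
  after byte 3 (120): sum1=58, sum2=183
  after byte 4 (145): sum1=203, sum2=131
  after byte 5 (17): sum1=220, sum2=96
Checksum = sum2·256 + sum1 = 96·256 + 220 = 24796 = 0x60DC.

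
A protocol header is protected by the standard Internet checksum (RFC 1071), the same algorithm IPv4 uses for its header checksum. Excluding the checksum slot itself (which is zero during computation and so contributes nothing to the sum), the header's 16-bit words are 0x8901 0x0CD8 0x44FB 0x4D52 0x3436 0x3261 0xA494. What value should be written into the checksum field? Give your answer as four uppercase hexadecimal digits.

CCAC

One's-complement addition (fold any carry out of bit 15 back into bit 0):
  0x8901 + 0x0CD8 = 0x095D9
  0x95D9 + 0x44FB = 0x0DAD4
  0xDAD4 + 0x4D52 = 0x12826 → wrap carry → 0x2827
  0x2827 + 0x3436 = 0x05C5D
  0x5C5D + 0x3261 = 0x08EBE
  0x8EBE + 0xA494 = 0x13352 → wrap carry → 0x3353
One's-complement sum = 0x3353.
Checksum = ~0x3353 & 0xFFFF = 0xCCAC.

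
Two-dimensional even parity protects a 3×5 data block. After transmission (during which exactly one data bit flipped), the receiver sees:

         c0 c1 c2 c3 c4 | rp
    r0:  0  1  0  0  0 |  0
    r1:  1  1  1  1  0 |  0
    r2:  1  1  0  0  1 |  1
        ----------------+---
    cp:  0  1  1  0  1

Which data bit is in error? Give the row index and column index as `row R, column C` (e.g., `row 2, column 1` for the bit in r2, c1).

Recompute each row's even parity and compare to rp:
  r0: data parity 1, sent rp 0 → mismatch
  r1: data parity 0, sent rp 0 → ok
  r2: data parity 1, sent rp 1 → ok
Recompute each column's even parity and compare to cp:
  c0: data parity 0, sent cp 0 → ok
  c1: data parity 1, sent cp 1 → ok
  c2: data parity 1, sent cp 1 → ok
  c3: data parity 1, sent cp 0 → mismatch
  c4: data parity 1, sent cp 1 → ok
Exactly one row (r0) and one column (c3) fail → the flipped bit is at their intersection.

row 0, column 3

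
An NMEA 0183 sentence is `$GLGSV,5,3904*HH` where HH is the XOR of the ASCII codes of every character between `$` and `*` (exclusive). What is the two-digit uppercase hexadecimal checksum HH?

XOR the ASCII codes of the payload characters:
  'G' = 0x47 → acc = 0x47
  'L' = 0x4C → acc = 0x0B
  'G' = 0x47 → acc = 0x4C
  'S' = 0x53 → acc = 0x1F
  'V' = 0x56 → acc = 0x49
  ',' = 0x2C → acc = 0x65
  '5' = 0x35 → acc = 0x50
  ',' = 0x2C → acc = 0x7C
  '3' = 0x33 → acc = 0x4F
  '9' = 0x39 → acc = 0x76
  '0' = 0x30 → acc = 0x46
  '4' = 0x34 → acc = 0x72
Checksum = 0x72.

72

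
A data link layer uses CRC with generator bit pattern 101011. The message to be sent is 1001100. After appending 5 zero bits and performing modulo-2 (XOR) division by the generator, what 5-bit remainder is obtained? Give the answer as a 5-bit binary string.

00100

Append 5 zeros: 100110000000. Divide by 101011 (XOR where the leading bit is 1):
  pos 0: 100110 XOR 101011 = 001101
  pos 2: 110100 XOR 101011 = 011111
  pos 3: 111110 XOR 101011 = 010101
  pos 4: 101010 XOR 101011 = 000001
Remainder (last 5 bits) = 00100. This is the CRC / FCS.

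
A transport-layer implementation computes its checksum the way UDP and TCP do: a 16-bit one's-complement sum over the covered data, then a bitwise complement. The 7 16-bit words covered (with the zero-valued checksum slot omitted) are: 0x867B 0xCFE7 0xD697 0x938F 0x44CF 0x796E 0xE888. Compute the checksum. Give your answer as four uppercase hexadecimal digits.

One's-complement addition (fold any carry out of bit 15 back into bit 0):
  0x867B + 0xCFE7 = 0x15662 → wrap carry → 0x5663
  0x5663 + 0xD697 = 0x12CFA → wrap carry → 0x2CFB
  0x2CFB + 0x938F = 0x0C08A
  0xC08A + 0x44CF = 0x10559 → wrap carry → 0x055A
  0x055A + 0x796E = 0x07EC8
  0x7EC8 + 0xE888 = 0x16750 → wrap carry → 0x6751
One's-complement sum = 0x6751.
Checksum = ~0x6751 & 0xFFFF = 0x98AE.

98AE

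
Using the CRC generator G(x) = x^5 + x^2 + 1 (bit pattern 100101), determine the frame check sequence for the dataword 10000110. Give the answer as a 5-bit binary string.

Append 5 zeros: 1000011000000. Divide by 100101 (XOR where the leading bit is 1):
  pos 0: 100001 XOR 100101 = 000100
  pos 3: 100100 XOR 100101 = 000001
Remainder (last 5 bits) = 10000. This is the CRC / FCS.

10000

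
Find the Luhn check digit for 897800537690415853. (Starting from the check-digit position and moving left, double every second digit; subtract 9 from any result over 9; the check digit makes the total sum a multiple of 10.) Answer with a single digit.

0

Partial digits right→left: 3 5 8 5 1 4 0 9 6 7 3 5 0 0 8 7 9 8
Double every second digit counting from the check-digit position (so the 1st, 3rd, 5th, ... of the partial from the right).
  doubled (with −9 where >9): 6 7 2 0 3 6 0 7 9 → sum 40
  kept as-is: 5 5 4 9 7 5 0 7 8 → sum 50
Total = 40 + 50 = 90.
Check digit = (10 − (90 mod 10)) mod 10 = 0.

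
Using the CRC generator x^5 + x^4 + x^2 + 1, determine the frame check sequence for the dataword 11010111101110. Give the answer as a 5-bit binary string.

10111

Append 5 zeros: 1101011110111000000. Divide by 110101 (XOR where the leading bit is 1):
  pos 0: 110101 XOR 110101 = 000000
  pos 6: 111011 XOR 110101 = 001110
  pos 8: 111010 XOR 110101 = 001111
  pos 10: 111100 XOR 110101 = 001001
  pos 12: 100100 XOR 110101 = 010001
  pos 13: 100010 XOR 110101 = 010111
Remainder (last 5 bits) = 10111. This is the CRC / FCS.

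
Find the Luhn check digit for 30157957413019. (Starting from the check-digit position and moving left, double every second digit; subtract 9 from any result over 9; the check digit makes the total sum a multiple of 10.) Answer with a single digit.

0

Partial digits right→left: 9 1 0 3 1 4 7 5 9 7 5 1 0 3
Double every second digit counting from the check-digit position (so the 1st, 3rd, 5th, ... of the partial from the right).
  doubled (with −9 where >9): 9 0 2 5 9 1 0 → sum 26
  kept as-is: 1 3 4 5 7 1 3 → sum 24
Total = 26 + 24 = 50.
Check digit = (10 − (50 mod 10)) mod 10 = 0.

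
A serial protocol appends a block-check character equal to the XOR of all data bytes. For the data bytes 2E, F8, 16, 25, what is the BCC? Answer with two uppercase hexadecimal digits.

E5

XOR the bytes together:
  start with 0x2E
  0x2E ⊕ 0xF8 = 0xD6
  0xD6 ⊕ 0x16 = 0xC0
  0xC0 ⊕ 0x25 = 0xE5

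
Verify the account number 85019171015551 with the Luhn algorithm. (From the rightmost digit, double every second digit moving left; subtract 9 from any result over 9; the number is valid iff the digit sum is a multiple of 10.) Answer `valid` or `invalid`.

invalid

From the right, keep odd positions and double even positions (subtract 9 from any doubled value over 9):
  doubled (positions 2,4,...): 1 1 0 5 9 0 7 → sum 23
  kept (positions 1,3,...): 1 5 1 1 1 1 5 → sum 15
Total = 38.
38 mod 10 = 8, so the number is invalid.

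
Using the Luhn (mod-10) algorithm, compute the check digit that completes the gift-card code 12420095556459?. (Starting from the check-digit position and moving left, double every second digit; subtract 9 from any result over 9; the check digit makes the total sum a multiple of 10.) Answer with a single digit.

3

Partial digits right→left: 9 5 4 6 5 5 5 9 0 0 2 4 2 1
Double every second digit counting from the check-digit position (so the 1st, 3rd, 5th, ... of the partial from the right).
  doubled (with −9 where >9): 9 8 1 1 0 4 4 → sum 27
  kept as-is: 5 6 5 9 0 4 1 → sum 30
Total = 27 + 30 = 57.
Check digit = (10 − (57 mod 10)) mod 10 = 3.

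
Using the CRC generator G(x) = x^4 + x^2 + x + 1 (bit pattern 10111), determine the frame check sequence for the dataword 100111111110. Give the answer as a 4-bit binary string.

Append 4 zeros: 1001111111100000. Divide by 10111 (XOR where the leading bit is 1):
  pos 0: 10011 XOR 10111 = 00100
  pos 2: 10011 XOR 10111 = 00100
  pos 4: 10011 XOR 10111 = 00100
  pos 6: 10011 XOR 10111 = 00100
  pos 8: 10000 XOR 10111 = 00111
  pos 10: 11100 XOR 10111 = 01011
  pos 11: 10110 XOR 10111 = 00001
Remainder (last 4 bits) = 0001. This is the CRC / FCS.

0001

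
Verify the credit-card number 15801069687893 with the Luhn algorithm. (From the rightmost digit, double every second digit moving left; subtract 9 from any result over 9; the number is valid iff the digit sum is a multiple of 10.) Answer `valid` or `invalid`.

From the right, keep odd positions and double even positions (subtract 9 from any doubled value over 9):
  doubled (positions 2,4,...): 9 5 3 3 2 7 2 → sum 31
  kept (positions 1,3,...): 3 8 8 9 0 0 5 → sum 33
Total = 64.
64 mod 10 = 4, so the number is invalid.

invalid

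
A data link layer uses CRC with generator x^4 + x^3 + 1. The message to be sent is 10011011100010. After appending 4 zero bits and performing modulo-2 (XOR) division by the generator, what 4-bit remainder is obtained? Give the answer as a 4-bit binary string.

0111

Append 4 zeros: 100110111000100000. Divide by 11001 (XOR where the leading bit is 1):
  pos 0: 10011 XOR 11001 = 01010
  pos 1: 10100 XOR 11001 = 01101
  pos 2: 11011 XOR 11001 = 00010
  pos 5: 10110 XOR 11001 = 01111
  pos 6: 11110 XOR 11001 = 00111
  pos 8: 11101 XOR 11001 = 00100
  pos 10: 10000 XOR 11001 = 01001
  pos 11: 10010 XOR 11001 = 01011
  pos 12: 10110 XOR 11001 = 01111
  pos 13: 11110 XOR 11001 = 00111
Remainder (last 4 bits) = 0111. This is the CRC / FCS.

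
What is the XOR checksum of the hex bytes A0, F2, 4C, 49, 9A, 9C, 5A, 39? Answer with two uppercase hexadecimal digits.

XOR the bytes together:
  start with 0xA0
  0xA0 ⊕ 0xF2 = 0x52
  0x52 ⊕ 0x4C = 0x1E
  0x1E ⊕ 0x49 = 0x57
  0x57 ⊕ 0x9A = 0xCD
  0xCD ⊕ 0x9C = 0x51
  0x51 ⊕ 0x5A = 0x0B
  0x0B ⊕ 0x39 = 0x32

32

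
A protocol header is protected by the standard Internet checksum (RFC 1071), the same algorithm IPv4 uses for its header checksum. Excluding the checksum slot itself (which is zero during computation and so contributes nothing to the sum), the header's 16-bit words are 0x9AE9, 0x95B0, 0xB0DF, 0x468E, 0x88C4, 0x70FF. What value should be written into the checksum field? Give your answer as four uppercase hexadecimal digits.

One's-complement addition (fold any carry out of bit 15 back into bit 0):
  0x9AE9 + 0x95B0 = 0x13099 → wrap carry → 0x309A
  0x309A + 0xB0DF = 0x0E179
  0xE179 + 0x468E = 0x12807 → wrap carry → 0x2808
  0x2808 + 0x88C4 = 0x0B0CC
  0xB0CC + 0x70FF = 0x121CB → wrap carry → 0x21CC
One's-complement sum = 0x21CC.
Checksum = ~0x21CC & 0xFFFF = 0xDE33.

DE33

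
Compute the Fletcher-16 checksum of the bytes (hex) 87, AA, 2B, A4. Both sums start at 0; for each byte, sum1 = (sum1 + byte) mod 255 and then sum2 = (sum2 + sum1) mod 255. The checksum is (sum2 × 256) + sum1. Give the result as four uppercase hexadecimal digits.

1902

Running sums (mod 255):
  after byte 0 (87): sum1=135, sum2=135
  after byte 1 (AA): sum1=50, sum2=185
  after byte 2 (2B): sum1=93, sum2=23
  after byte 3 (A4): sum1=2, sum2=25
Checksum = sum2·256 + sum1 = 25·256 + 2 = 6402 = 0x1902.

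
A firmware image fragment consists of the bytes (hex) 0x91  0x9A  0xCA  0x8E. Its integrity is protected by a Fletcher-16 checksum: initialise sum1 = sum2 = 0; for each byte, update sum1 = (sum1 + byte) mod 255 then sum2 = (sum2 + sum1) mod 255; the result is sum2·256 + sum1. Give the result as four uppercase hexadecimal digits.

3A85

Running sums (mod 255):
  after byte 0 (0x91): sum1=145, sum2=145
  after byte 1 (0x9A): sum1=44, sum2=189
  after byte 2 (0xCA): sum1=246, sum2=180
  after byte 3 (0x8E): sum1=133, sum2=58
Checksum = sum2·256 + sum1 = 58·256 + 133 = 14981 = 0x3A85.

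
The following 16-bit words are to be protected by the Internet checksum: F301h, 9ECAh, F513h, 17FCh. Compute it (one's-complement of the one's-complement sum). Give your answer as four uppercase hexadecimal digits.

One's-complement addition (fold any carry out of bit 15 back into bit 0):
  0xF301 + 0x9ECA = 0x191CB → wrap carry → 0x91CC
  0x91CC + 0xF513 = 0x186DF → wrap carry → 0x86E0
  0x86E0 + 0x17FC = 0x09EDC
One's-complement sum = 0x9EDC.
Checksum = ~0x9EDC & 0xFFFF = 0x6123.

6123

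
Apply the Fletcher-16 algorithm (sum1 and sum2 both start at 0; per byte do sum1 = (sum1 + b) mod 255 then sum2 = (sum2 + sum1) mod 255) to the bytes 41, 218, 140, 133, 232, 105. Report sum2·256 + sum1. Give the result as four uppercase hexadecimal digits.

Running sums (mod 255):
  after byte 0 (41): sum1=41, sum2=41
  after byte 1 (218): sum1=4, sum2=45
  after byte 2 (140): sum1=144, sum2=189
  after byte 3 (133): sum1=22, sum2=211
  after byte 4 (232): sum1=254, sum2=210
  after byte 5 (105): sum1=104, sum2=59
Checksum = sum2·256 + sum1 = 59·256 + 104 = 15208 = 0x3B68.

3B68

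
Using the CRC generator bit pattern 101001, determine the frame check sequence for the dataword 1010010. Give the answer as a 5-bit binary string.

Append 5 zeros: 101001000000. Divide by 101001 (XOR where the leading bit is 1):
  pos 0: 101001 XOR 101001 = 000000
Remainder (last 5 bits) = 00000. This is the CRC / FCS.

00000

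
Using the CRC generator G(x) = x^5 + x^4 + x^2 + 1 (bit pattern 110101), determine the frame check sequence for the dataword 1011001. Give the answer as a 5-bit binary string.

10100

Append 5 zeros: 101100100000. Divide by 110101 (XOR where the leading bit is 1):
  pos 0: 101100 XOR 110101 = 011001
  pos 1: 110011 XOR 110101 = 000110
  pos 4: 110000 XOR 110101 = 000101
Remainder (last 5 bits) = 10100. This is the CRC / FCS.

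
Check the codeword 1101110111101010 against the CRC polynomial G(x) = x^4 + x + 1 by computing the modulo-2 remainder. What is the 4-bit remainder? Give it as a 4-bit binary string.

Modulo-2 division of 1101110111101010 by 10011:
  pos 0: 11011 XOR 10011 = 01000
  pos 1: 10001 XOR 10011 = 00010
  pos 4: 10011 XOR 10011 = 00000
  pos 9: 11010 XOR 10011 = 01001
  pos 10: 10011 XOR 10011 = 00000
Remainder = 0000 (zero — the frame passes the CRC check).

0000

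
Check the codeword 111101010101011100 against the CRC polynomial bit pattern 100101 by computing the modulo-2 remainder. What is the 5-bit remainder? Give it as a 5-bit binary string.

01110

Modulo-2 division of 111101010101011100 by 100101:
  pos 0: 111101 XOR 100101 = 011000
  pos 1: 110000 XOR 100101 = 010101
  pos 2: 101011 XOR 100101 = 001110
  pos 4: 111001 XOR 100101 = 011100
  pos 5: 111000 XOR 100101 = 011101
  pos 6: 111011 XOR 100101 = 011110
  pos 7: 111100 XOR 100101 = 011001
  pos 8: 110011 XOR 100101 = 010110
  pos 9: 101101 XOR 100101 = 001000
  pos 11: 100010 XOR 100101 = 000111
Remainder = 01110 (nonzero — an error is detected).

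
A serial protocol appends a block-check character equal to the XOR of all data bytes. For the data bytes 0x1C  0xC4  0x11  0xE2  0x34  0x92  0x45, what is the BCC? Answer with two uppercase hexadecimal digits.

C8

XOR the bytes together:
  start with 0x1C
  0x1C ⊕ 0xC4 = 0xD8
  0xD8 ⊕ 0x11 = 0xC9
  0xC9 ⊕ 0xE2 = 0x2B
  0x2B ⊕ 0x34 = 0x1F
  0x1F ⊕ 0x92 = 0x8D
  0x8D ⊕ 0x45 = 0xC8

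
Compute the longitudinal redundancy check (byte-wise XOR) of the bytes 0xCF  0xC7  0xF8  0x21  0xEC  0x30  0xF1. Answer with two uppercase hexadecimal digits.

FC

XOR the bytes together:
  start with 0xCF
  0xCF ⊕ 0xC7 = 0x08
  0x08 ⊕ 0xF8 = 0xF0
  0xF0 ⊕ 0x21 = 0xD1
  0xD1 ⊕ 0xEC = 0x3D
  0x3D ⊕ 0x30 = 0x0D
  0x0D ⊕ 0xF1 = 0xFC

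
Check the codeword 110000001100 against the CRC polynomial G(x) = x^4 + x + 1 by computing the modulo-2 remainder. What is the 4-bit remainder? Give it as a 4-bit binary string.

0101

Modulo-2 division of 110000001100 by 10011:
  pos 0: 11000 XOR 10011 = 01011
  pos 1: 10110 XOR 10011 = 00101
  pos 3: 10100 XOR 10011 = 00111
  pos 5: 11111 XOR 10011 = 01100
  pos 6: 11000 XOR 10011 = 01011
  pos 7: 10110 XOR 10011 = 00101
Remainder = 0101 (nonzero — an error is detected).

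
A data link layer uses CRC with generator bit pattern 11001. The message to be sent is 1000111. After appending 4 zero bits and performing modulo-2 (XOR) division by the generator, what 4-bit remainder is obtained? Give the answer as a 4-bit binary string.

0111

Append 4 zeros: 10001110000. Divide by 11001 (XOR where the leading bit is 1):
  pos 0: 10001 XOR 11001 = 01000
  pos 1: 10001 XOR 11001 = 01000
  pos 2: 10001 XOR 11001 = 01000
  pos 3: 10000 XOR 11001 = 01001
  pos 4: 10010 XOR 11001 = 01011
  pos 5: 10110 XOR 11001 = 01111
  pos 6: 11110 XOR 11001 = 00111
Remainder (last 4 bits) = 0111. This is the CRC / FCS.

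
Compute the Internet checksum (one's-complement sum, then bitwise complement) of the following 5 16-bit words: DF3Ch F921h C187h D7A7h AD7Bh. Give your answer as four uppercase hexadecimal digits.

One's-complement addition (fold any carry out of bit 15 back into bit 0):
  0xDF3C + 0xF921 = 0x1D85D → wrap carry → 0xD85E
  0xD85E + 0xC187 = 0x199E5 → wrap carry → 0x99E6
  0x99E6 + 0xD7A7 = 0x1718D → wrap carry → 0x718E
  0x718E + 0xAD7B = 0x11F09 → wrap carry → 0x1F0A
One's-complement sum = 0x1F0A.
Checksum = ~0x1F0A & 0xFFFF = 0xE0F5.

E0F5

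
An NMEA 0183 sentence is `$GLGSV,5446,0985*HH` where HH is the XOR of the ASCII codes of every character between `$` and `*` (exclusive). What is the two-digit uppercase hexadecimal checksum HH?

4E

XOR the ASCII codes of the payload characters:
  'G' = 0x47 → acc = 0x47
  'L' = 0x4C → acc = 0x0B
  'G' = 0x47 → acc = 0x4C
  'S' = 0x53 → acc = 0x1F
  'V' = 0x56 → acc = 0x49
  ',' = 0x2C → acc = 0x65
  '5' = 0x35 → acc = 0x50
  '4' = 0x34 → acc = 0x64
  '4' = 0x34 → acc = 0x50
  '6' = 0x36 → acc = 0x66
  ',' = 0x2C → acc = 0x4A
  '0' = 0x30 → acc = 0x7A
  '9' = 0x39 → acc = 0x43
  '8' = 0x38 → acc = 0x7B
  '5' = 0x35 → acc = 0x4E
Checksum = 0x4E.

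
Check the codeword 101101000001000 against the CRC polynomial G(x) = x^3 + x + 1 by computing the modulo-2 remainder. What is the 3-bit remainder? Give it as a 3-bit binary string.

Modulo-2 division of 101101000001000 by 1011:
  pos 0: 1011 XOR 1011 = 0000
  pos 5: 1000 XOR 1011 = 0011
  pos 7: 1100 XOR 1011 = 0111
  pos 8: 1111 XOR 1011 = 0100
  pos 9: 1000 XOR 1011 = 0011
  pos 11: 1100 XOR 1011 = 0111
Remainder = 111 (nonzero — an error is detected).

111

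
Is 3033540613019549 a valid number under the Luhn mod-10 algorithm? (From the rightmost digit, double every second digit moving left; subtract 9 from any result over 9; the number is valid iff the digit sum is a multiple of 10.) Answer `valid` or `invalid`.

From the right, keep odd positions and double even positions (subtract 9 from any doubled value over 9):
  doubled (positions 2,4,...): 8 9 0 2 0 1 6 6 → sum 32
  kept (positions 1,3,...): 9 5 1 3 6 4 3 0 → sum 31
Total = 63.
63 mod 10 = 3, so the number is invalid.

invalid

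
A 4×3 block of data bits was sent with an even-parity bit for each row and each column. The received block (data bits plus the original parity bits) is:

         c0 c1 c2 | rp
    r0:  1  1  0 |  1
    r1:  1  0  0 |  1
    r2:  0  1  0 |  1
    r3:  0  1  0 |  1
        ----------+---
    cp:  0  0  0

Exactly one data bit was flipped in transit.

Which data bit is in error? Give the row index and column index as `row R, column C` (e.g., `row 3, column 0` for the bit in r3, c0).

row 0, column 1

Recompute each row's even parity and compare to rp:
  r0: data parity 0, sent rp 1 → mismatch
  r1: data parity 1, sent rp 1 → ok
  r2: data parity 1, sent rp 1 → ok
  r3: data parity 1, sent rp 1 → ok
Recompute each column's even parity and compare to cp:
  c0: data parity 0, sent cp 0 → ok
  c1: data parity 1, sent cp 0 → mismatch
  c2: data parity 0, sent cp 0 → ok
Exactly one row (r0) and one column (c1) fail → the flipped bit is at their intersection.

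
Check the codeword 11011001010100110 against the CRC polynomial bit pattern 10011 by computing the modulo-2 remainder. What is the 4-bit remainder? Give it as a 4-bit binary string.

0000

Modulo-2 division of 11011001010100110 by 10011:
  pos 0: 11011 XOR 10011 = 01000
  pos 1: 10000 XOR 10011 = 00011
  pos 4: 11010 XOR 10011 = 01001
  pos 5: 10011 XOR 10011 = 00000
  pos 11: 10011 XOR 10011 = 00000
Remainder = 0000 (zero — the frame passes the CRC check).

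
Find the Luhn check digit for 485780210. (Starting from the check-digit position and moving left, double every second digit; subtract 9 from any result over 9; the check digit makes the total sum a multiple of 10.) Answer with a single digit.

Partial digits right→left: 0 1 2 0 8 7 5 8 4
Double every second digit counting from the check-digit position (so the 1st, 3rd, 5th, ... of the partial from the right).
  doubled (with −9 where >9): 0 4 7 1 8 → sum 20
  kept as-is: 1 0 7 8 → sum 16
Total = 20 + 16 = 36.
Check digit = (10 − (36 mod 10)) mod 10 = 4.

4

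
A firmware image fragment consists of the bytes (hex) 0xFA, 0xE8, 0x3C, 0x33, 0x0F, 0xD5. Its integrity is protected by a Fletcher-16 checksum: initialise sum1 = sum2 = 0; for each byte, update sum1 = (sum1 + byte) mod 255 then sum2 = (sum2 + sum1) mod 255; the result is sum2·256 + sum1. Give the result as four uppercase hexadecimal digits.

EC38

Running sums (mod 255):
  after byte 0 (0xFA): sum1=250, sum2=250
  after byte 1 (0xE8): sum1=227, sum2=222
  after byte 2 (0x3C): sum1=32, sum2=254
  after byte 3 (0x33): sum1=83, sum2=82
  after byte 4 (0x0F): sum1=98, sum2=180
  after byte 5 (0xD5): sum1=56, sum2=236
Checksum = sum2·256 + sum1 = 236·256 + 56 = 60472 = 0xEC38.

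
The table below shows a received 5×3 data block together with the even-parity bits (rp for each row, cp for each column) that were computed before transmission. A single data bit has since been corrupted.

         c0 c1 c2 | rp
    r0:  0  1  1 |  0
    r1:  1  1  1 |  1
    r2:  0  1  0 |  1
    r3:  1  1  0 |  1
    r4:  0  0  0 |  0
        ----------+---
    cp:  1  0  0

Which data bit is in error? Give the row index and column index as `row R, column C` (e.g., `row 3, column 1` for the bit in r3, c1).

row 3, column 0

Recompute each row's even parity and compare to rp:
  r0: data parity 0, sent rp 0 → ok
  r1: data parity 1, sent rp 1 → ok
  r2: data parity 1, sent rp 1 → ok
  r3: data parity 0, sent rp 1 → mismatch
  r4: data parity 0, sent rp 0 → ok
Recompute each column's even parity and compare to cp:
  c0: data parity 0, sent cp 1 → mismatch
  c1: data parity 0, sent cp 0 → ok
  c2: data parity 0, sent cp 0 → ok
Exactly one row (r3) and one column (c0) fail → the flipped bit is at their intersection.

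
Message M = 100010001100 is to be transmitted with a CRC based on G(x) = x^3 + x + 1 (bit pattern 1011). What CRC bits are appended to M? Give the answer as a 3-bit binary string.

000

Append 3 zeros: 100010001100000. Divide by 1011 (XOR where the leading bit is 1):
  pos 0: 1000 XOR 1011 = 0011
  pos 2: 1110 XOR 1011 = 0101
  pos 3: 1010 XOR 1011 = 0001
  pos 6: 1011 XOR 1011 = 0000
Remainder (last 3 bits) = 000. This is the CRC / FCS.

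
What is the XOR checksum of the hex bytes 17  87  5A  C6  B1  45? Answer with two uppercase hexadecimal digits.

XOR the bytes together:
  start with 0x17
  0x17 ⊕ 0x87 = 0x90
  0x90 ⊕ 0x5A = 0xCA
  0xCA ⊕ 0xC6 = 0x0C
  0x0C ⊕ 0xB1 = 0xBD
  0xBD ⊕ 0x45 = 0xF8

F8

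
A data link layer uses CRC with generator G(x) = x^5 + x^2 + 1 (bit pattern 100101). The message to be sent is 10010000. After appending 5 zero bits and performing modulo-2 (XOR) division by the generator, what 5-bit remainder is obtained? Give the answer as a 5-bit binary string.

10100

Append 5 zeros: 1001000000000. Divide by 100101 (XOR where the leading bit is 1):
  pos 0: 100100 XOR 100101 = 000001
  pos 5: 100000 XOR 100101 = 000101
Remainder (last 5 bits) = 10100. This is the CRC / FCS.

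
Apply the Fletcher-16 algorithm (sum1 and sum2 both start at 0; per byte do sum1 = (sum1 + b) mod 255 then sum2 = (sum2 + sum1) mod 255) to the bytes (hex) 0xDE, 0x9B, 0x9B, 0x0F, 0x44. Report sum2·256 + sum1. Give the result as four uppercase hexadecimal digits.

FD69

Running sums (mod 255):
  after byte 0 (0xDE): sum1=222, sum2=222
  after byte 1 (0x9B): sum1=122, sum2=89
  after byte 2 (0x9B): sum1=22, sum2=111
  after byte 3 (0x0F): sum1=37, sum2=148
  after byte 4 (0x44): sum1=105, sum2=253
Checksum = sum2·256 + sum1 = 253·256 + 105 = 64873 = 0xFD69.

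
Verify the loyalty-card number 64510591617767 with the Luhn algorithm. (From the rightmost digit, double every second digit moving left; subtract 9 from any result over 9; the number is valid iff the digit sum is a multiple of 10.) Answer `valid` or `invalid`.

From the right, keep odd positions and double even positions (subtract 9 from any doubled value over 9):
  doubled (positions 2,4,...): 3 5 3 9 0 1 3 → sum 24
  kept (positions 1,3,...): 7 7 1 1 5 1 4 → sum 26
Total = 50.
50 mod 10 = 0, so the number is valid.

valid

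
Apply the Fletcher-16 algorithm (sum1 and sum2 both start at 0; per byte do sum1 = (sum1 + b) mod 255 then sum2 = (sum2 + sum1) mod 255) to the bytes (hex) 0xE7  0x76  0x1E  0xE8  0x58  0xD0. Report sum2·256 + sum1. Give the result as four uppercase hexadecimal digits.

Running sums (mod 255):
  after byte 0 (0xE7): sum1=231, sum2=231
  after byte 1 (0x76): sum1=94, sum2=70
  after byte 2 (0x1E): sum1=124, sum2=194
  after byte 3 (0xE8): sum1=101, sum2=40
  after byte 4 (0x58): sum1=189, sum2=229
  after byte 5 (0xD0): sum1=142, sum2=116
Checksum = sum2·256 + sum1 = 116·256 + 142 = 29838 = 0x748E.

748E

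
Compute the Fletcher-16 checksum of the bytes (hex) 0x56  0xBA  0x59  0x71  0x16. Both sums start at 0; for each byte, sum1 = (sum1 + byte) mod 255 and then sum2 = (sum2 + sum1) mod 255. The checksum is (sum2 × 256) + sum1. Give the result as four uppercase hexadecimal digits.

Running sums (mod 255):
  after byte 0 (0x56): sum1=86, sum2=86
  after byte 1 (0xBA): sum1=17, sum2=103
  after byte 2 (0x59): sum1=106, sum2=209
  after byte 3 (0x71): sum1=219, sum2=173
  after byte 4 (0x16): sum1=241, sum2=159
Checksum = sum2·256 + sum1 = 159·256 + 241 = 40945 = 0x9FF1.

9FF1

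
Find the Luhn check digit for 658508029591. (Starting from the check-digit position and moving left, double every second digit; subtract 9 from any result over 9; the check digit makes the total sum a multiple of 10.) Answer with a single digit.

2

Partial digits right→left: 1 9 5 9 2 0 8 0 5 8 5 6
Double every second digit counting from the check-digit position (so the 1st, 3rd, 5th, ... of the partial from the right).
  doubled (with −9 where >9): 2 1 4 7 1 1 → sum 16
  kept as-is: 9 9 0 0 8 6 → sum 32
Total = 16 + 32 = 48.
Check digit = (10 − (48 mod 10)) mod 10 = 2.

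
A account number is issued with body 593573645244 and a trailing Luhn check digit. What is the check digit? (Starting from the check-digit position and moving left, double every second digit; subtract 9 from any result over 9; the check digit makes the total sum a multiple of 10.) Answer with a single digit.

4

Partial digits right→left: 4 4 2 5 4 6 3 7 5 3 9 5
Double every second digit counting from the check-digit position (so the 1st, 3rd, 5th, ... of the partial from the right).
  doubled (with −9 where >9): 8 4 8 6 1 9 → sum 36
  kept as-is: 4 5 6 7 3 5 → sum 30
Total = 36 + 30 = 66.
Check digit = (10 − (66 mod 10)) mod 10 = 4.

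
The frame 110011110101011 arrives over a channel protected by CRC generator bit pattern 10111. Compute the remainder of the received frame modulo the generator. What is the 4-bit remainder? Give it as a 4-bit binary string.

0000

Modulo-2 division of 110011110101011 by 10111:
  pos 0: 11001 XOR 10111 = 01110
  pos 1: 11101 XOR 10111 = 01010
  pos 2: 10101 XOR 10111 = 00010
  pos 5: 10101 XOR 10111 = 00010
  pos 8: 10010 XOR 10111 = 00101
  pos 10: 10111 XOR 10111 = 00000
Remainder = 0000 (zero — the frame passes the CRC check).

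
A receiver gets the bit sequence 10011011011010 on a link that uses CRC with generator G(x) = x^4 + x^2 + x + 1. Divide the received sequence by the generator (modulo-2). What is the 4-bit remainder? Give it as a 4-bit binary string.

0000

Modulo-2 division of 10011011011010 by 10111:
  pos 0: 10011 XOR 10111 = 00100
  pos 2: 10001 XOR 10111 = 00110
  pos 4: 11010 XOR 10111 = 01101
  pos 5: 11011 XOR 10111 = 01100
  pos 6: 11001 XOR 10111 = 01110
  pos 7: 11100 XOR 10111 = 01011
  pos 8: 10111 XOR 10111 = 00000
Remainder = 0000 (zero — the frame passes the CRC check).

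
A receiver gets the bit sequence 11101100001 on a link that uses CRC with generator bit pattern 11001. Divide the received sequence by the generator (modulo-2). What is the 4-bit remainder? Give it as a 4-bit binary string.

0100

Modulo-2 division of 11101100001 by 11001:
  pos 0: 11101 XOR 11001 = 00100
  pos 2: 10010 XOR 11001 = 01011
  pos 3: 10110 XOR 11001 = 01111
  pos 4: 11110 XOR 11001 = 00111
  pos 6: 11101 XOR 11001 = 00100
Remainder = 0100 (nonzero — an error is detected).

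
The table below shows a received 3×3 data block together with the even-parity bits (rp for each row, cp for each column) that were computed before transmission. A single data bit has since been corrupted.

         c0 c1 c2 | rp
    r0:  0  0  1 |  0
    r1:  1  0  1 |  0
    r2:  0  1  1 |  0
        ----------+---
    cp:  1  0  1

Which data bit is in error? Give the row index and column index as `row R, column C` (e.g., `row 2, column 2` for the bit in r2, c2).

Recompute each row's even parity and compare to rp:
  r0: data parity 1, sent rp 0 → mismatch
  r1: data parity 0, sent rp 0 → ok
  r2: data parity 0, sent rp 0 → ok
Recompute each column's even parity and compare to cp:
  c0: data parity 1, sent cp 1 → ok
  c1: data parity 1, sent cp 0 → mismatch
  c2: data parity 1, sent cp 1 → ok
Exactly one row (r0) and one column (c1) fail → the flipped bit is at their intersection.

row 0, column 1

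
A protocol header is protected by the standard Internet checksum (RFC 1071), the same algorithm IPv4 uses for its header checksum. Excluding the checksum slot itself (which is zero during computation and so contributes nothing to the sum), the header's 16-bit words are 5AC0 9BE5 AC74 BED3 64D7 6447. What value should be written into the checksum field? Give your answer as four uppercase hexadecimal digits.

D4F2

One's-complement addition (fold any carry out of bit 15 back into bit 0):
  0x5AC0 + 0x9BE5 = 0x0F6A5
  0xF6A5 + 0xAC74 = 0x1A319 → wrap carry → 0xA31A
  0xA31A + 0xBED3 = 0x161ED → wrap carry → 0x61EE
  0x61EE + 0x64D7 = 0x0C6C5
  0xC6C5 + 0x6447 = 0x12B0C → wrap carry → 0x2B0D
One's-complement sum = 0x2B0D.
Checksum = ~0x2B0D & 0xFFFF = 0xD4F2.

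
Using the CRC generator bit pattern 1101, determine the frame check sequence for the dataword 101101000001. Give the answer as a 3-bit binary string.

Append 3 zeros: 101101000001000. Divide by 1101 (XOR where the leading bit is 1):
  pos 0: 1011 XOR 1101 = 0110
  pos 1: 1100 XOR 1101 = 0001
  pos 4: 1100 XOR 1101 = 0001
  pos 7: 1000 XOR 1101 = 0101
  pos 8: 1011 XOR 1101 = 0110
  pos 9: 1100 XOR 1101 = 0001
Remainder (last 3 bits) = 100. This is the CRC / FCS.

100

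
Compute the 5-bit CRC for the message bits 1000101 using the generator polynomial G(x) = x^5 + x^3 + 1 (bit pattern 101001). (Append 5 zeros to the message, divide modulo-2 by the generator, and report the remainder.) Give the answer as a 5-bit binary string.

Append 5 zeros: 100010100000. Divide by 101001 (XOR where the leading bit is 1):
  pos 0: 100010 XOR 101001 = 001011
  pos 2: 101110 XOR 101001 = 000111
  pos 5: 111000 XOR 101001 = 010001
  pos 6: 100010 XOR 101001 = 001011
Remainder (last 5 bits) = 01011. This is the CRC / FCS.

01011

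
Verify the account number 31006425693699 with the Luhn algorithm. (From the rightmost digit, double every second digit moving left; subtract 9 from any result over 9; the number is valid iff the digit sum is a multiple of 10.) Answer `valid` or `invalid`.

invalid

From the right, keep odd positions and double even positions (subtract 9 from any doubled value over 9):
  doubled (positions 2,4,...): 9 6 3 4 3 0 6 → sum 31
  kept (positions 1,3,...): 9 6 9 5 4 0 1 → sum 34
Total = 65.
65 mod 10 = 5, so the number is invalid.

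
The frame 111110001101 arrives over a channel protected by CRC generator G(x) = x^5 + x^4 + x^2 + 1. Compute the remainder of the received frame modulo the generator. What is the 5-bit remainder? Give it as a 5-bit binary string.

00000

Modulo-2 division of 111110001101 by 110101:
  pos 0: 111110 XOR 110101 = 001011
  pos 2: 101100 XOR 110101 = 011001
  pos 3: 110011 XOR 110101 = 000110
  pos 6: 110101 XOR 110101 = 000000
Remainder = 00000 (zero — the frame passes the CRC check).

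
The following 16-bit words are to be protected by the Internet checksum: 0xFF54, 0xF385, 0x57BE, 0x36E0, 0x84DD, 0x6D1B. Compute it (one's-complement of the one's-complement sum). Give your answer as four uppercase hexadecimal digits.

8C8D

One's-complement addition (fold any carry out of bit 15 back into bit 0):
  0xFF54 + 0xF385 = 0x1F2D9 → wrap carry → 0xF2DA
  0xF2DA + 0x57BE = 0x14A98 → wrap carry → 0x4A99
  0x4A99 + 0x36E0 = 0x08179
  0x8179 + 0x84DD = 0x10656 → wrap carry → 0x0657
  0x0657 + 0x6D1B = 0x07372
One's-complement sum = 0x7372.
Checksum = ~0x7372 & 0xFFFF = 0x8C8D.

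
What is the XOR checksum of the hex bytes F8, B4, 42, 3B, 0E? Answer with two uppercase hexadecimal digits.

3B

XOR the bytes together:
  start with 0xF8
  0xF8 ⊕ 0xB4 = 0x4C
  0x4C ⊕ 0x42 = 0x0E
  0x0E ⊕ 0x3B = 0x35
  0x35 ⊕ 0x0E = 0x3B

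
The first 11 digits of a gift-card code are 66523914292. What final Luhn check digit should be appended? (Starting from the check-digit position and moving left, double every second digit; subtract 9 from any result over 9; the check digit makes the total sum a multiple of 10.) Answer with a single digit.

0

Partial digits right→left: 2 9 2 4 1 9 3 2 5 6 6
Double every second digit counting from the check-digit position (so the 1st, 3rd, 5th, ... of the partial from the right).
  doubled (with −9 where >9): 4 4 2 6 1 3 → sum 20
  kept as-is: 9 4 9 2 6 → sum 30
Total = 20 + 30 = 50.
Check digit = (10 − (50 mod 10)) mod 10 = 0.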